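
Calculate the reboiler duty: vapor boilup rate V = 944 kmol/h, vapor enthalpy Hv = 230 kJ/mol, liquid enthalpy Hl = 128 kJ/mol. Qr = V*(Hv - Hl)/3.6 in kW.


Qr = 944 * (230 - 128) / 3.6 = 944 * 102 / 3.6 = 26750

26750 kW


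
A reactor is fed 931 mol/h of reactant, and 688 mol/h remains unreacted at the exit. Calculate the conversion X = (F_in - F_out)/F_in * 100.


X = (F_in - F_out) / F_in * 100
Moles reacted = 931 - 688 = 243
X = 243 / 931 * 100
= 0.2610 * 100
= 26.10 %

26.10 %


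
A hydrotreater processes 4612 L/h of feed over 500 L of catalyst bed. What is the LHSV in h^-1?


LHSV = volumetric feed rate / catalyst volume
= 4612 L/h / 500 L
= 9.224 h^-1

9.224 h^-1


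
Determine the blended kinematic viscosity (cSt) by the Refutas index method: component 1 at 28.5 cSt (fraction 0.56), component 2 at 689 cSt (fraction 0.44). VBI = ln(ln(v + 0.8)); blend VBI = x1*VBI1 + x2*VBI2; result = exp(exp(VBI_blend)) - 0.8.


Refutas method: VBN_i = 14.534*ln(ln(visc_i + 0.8)) + 10.975, blended linearly by mass fraction; since VBN is linear in VBI_i = ln(ln(visc_i + 0.8)) and the fractions sum to 1, blend VBI directly: visc = exp(exp(VBI_blend)) - 0.8
VBI_1 = ln(ln(28.5 + 0.8)) = 1.21716
VBI_2 = ln(ln(689 + 0.8)) = 1.87739
VBI_blend = 0.56 * 1.21716 + 0.44 * 1.87739 = 1.50766
visc_blend = exp(exp(1.50766)) - 0.8 = 90.68

90.68 cSt


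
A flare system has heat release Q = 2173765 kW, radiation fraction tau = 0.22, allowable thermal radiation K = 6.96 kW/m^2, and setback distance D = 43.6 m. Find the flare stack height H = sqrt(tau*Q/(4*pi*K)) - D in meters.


tau*Q/(4*pi*K) = 0.22 * 2173765 / (4 * pi * 6.96) = 5467.84
sqrt(5467.84) = 73.9448
H = 73.9448 - 43.6 = 30.34

30.34 m


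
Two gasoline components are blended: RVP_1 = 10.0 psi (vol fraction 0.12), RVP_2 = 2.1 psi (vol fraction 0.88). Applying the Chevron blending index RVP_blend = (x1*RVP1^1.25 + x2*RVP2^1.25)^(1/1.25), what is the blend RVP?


Chevron index: RVP_blend = (sum xi*RVPi^1.25)^(1/1.25)
RVP^1.25 terms: 0.12 * 10.0^1.25 + 0.88 * 2.1^1.25 = 4.35856
RVP_blend = 4.35856^(1/1.25) = 3.247

3.247 psi


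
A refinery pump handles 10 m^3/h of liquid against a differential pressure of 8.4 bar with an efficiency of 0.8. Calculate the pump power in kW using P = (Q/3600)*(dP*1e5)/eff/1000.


Q = 10 / 3600 = 0.00277778 m^3/s
P = 0.00277778 * (8.4 * 1e5) / 0.8 / 1000 = 2.917

2.917 kW


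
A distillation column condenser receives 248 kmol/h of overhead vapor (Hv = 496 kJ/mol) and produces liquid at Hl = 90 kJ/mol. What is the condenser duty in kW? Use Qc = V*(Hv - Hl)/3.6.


Qc = 248 * (496 - 90) / 3.6 = 248 * 406 / 3.6 = 27970

27970 kW


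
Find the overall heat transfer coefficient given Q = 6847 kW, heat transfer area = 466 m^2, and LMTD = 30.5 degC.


From Q = U*A*LMTD, U = Q / (A * LMTD)
U = 6847 / (466 * 30.5) = 6847 / 14213 = 0.4817

0.4817 kW/(m^2*K)


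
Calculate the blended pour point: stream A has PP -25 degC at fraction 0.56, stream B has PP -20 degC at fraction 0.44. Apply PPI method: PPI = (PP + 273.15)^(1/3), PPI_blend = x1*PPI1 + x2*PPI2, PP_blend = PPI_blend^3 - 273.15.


PPI_1 = (-25 + 273.15)^(1/3) = 6.284028
PPI_2 = (-20 + 273.15)^(1/3) = 6.325953
PPI_blend = 0.56 * 6.284028 + 0.44 * 6.325953 = 6.302475
PP_blend = 6.302475^3 - 273.15 = 250.3418 - 273.15 = -22.81

-22.81 degC


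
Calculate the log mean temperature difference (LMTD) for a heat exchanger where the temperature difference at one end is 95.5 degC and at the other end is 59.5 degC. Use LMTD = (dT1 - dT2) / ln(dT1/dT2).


LMTD = (dT1 - dT2) / ln(dT1/dT2)
= (95.5 - 59.5) / ln(95.5 / 59.5) = 36 / 0.47315 = 76.09

76.09 degC


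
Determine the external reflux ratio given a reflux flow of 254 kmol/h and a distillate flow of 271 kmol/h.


Reflux ratio definition: R = L / D (liquid returned / distillate withdrawn)
L = 254 kmol/h, D = 271 kmol/h
R = 254 / 271 = 0.9373

0.9373


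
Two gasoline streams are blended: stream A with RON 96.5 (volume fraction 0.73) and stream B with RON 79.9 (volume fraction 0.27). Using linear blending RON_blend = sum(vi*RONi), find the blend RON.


Linear blending: RON_blend = sum(vi * RONi)
Contribution 1: 0.73 * 96.5 = 70.445
Contribution 2: 0.27 * 79.9 = 21.573
RON_blend = 70.445 + 21.573 = 92.018

92.018


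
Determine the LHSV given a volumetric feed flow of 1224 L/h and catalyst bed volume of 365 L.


LHSV = volumetric feed rate / catalyst volume
= 1224 L/h / 365 L
= 3.353 h^-1

3.353 h^-1


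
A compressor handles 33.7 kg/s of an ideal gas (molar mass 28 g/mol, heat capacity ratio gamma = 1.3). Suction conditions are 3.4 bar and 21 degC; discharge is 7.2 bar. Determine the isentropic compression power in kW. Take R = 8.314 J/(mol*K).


Isentropic work: W = m*(gamma/(gamma-1))*(R*T1/MW)*((P2/P1)^((gamma-1)/gamma) - 1)
T1 = 21 + 273.15 = 294.15 K
Pressure ratio = 7.2 / 3.4 = 2.11765
Exponent = (1.3 - 1)/1.3 = 0.230769
(P2/P1)^exp - 1 = 2.11765^0.230769 - 1 = 0.189042
W = 33.7 * 1.3 / 0.3 * 8.314 * 294.15 / 28 * 0.189042 = 2411

2411 kW


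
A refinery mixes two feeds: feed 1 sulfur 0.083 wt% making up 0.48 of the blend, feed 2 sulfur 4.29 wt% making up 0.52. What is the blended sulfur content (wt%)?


Linear sulfur blending: S_blend = x1*S1 + x2*S2
Contribution 1: 0.48 * 0.083 = 0.03984 wt%
Contribution 2: 0.52 * 4.29 = 2.2308 wt%
S_blend = 0.03984 + 2.2308 = 2.27064

2.27064 wt%


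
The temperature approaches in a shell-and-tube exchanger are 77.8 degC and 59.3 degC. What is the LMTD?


LMTD = (dT1 - dT2) / ln(dT1/dT2)
= (77.8 - 59.3) / ln(77.8 / 59.3) = 18.5 / 0.271532 = 68.13

68.13 degC


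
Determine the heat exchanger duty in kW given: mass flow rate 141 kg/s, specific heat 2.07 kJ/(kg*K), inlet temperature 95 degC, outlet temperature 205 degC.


Q = m_dot * cp * delta_T
delta_T = 205 - 95 = 110 K
Q = 141 * 2.07 * 110
= 291.87 * 110
= 32105.7 kW

32105.7 kW


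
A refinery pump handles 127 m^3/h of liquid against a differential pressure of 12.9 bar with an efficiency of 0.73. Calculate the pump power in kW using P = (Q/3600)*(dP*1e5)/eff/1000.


Q = 127 / 3600 = 0.0352778 m^3/s
P = 0.0352778 * (12.9 * 1e5) / 0.73 / 1000 = 62.34

62.34 kW


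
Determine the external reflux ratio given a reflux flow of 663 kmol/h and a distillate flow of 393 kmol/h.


Reflux ratio definition: R = L / D (liquid returned / distillate withdrawn)
L = 663 kmol/h, D = 393 kmol/h
R = 663 / 393 = 1.687

1.687


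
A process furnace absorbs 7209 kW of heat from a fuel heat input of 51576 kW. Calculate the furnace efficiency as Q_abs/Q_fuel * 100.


Furnace efficiency = Q_absorbed / Q_fuel * 100
= 7209 / 51576 * 100 = 13.98

13.98 %


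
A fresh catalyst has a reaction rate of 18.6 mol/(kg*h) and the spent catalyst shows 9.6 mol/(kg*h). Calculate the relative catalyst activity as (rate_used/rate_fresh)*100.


Activity (%) = (rate_used / rate_fresh) * 100
rate_used = 9.6, rate_fresh = 18.6
= (9.6 / 18.6) * 100
= 0.5161 * 100 = 51.61

51.61 %


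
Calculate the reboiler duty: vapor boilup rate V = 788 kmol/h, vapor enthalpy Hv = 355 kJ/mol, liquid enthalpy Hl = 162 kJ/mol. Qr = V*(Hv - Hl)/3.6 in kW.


Qr = 788 * (355 - 162) / 3.6 = 788 * 193 / 3.6 = 42250

42250 kW


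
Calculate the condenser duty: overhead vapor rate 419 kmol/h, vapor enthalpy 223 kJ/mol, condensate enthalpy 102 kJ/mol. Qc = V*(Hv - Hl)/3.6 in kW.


Qc = 419 * (223 - 102) / 3.6 = 419 * 121 / 3.6 = 14080

14080 kW


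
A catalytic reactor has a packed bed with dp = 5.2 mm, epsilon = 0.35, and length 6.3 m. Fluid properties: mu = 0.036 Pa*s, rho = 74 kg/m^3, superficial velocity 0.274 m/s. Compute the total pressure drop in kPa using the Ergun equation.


dp = 5.2 mm = 0.0052 m
Viscous term = 150*0.036*0.274*(1-0.35)^2 / (0.0052^2*0.35^3) = 539213
Inertial term = 1.75*74*0.274^2*(1-0.35) / (0.0052*0.35^3) = 28345
dP/L = 539213 + 28345 = 567558 Pa/m
dP = 567558 * 6.3 / 1000 = 3576 kPa

3576 kPa


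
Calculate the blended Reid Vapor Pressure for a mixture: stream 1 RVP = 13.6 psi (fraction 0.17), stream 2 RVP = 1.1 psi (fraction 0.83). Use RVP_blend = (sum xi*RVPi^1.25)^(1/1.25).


Chevron index: RVP_blend = (sum xi*RVPi^1.25)^(1/1.25)
RVP^1.25 terms: 0.17 * 13.6^1.25 + 0.83 * 1.1^1.25 = 5.37491
RVP_blend = 5.37491^(1/1.25) = 3.840

3.840 psi


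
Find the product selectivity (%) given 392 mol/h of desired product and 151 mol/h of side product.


Selectivity = desired / (desired + undesired) * 100
Total products = 392 + 151 = 543 mol/h
S = 392 / 543 * 100
= 0.7219 * 100
= 72.19 %

72.19 %


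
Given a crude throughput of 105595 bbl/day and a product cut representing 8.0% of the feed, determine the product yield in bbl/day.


Crude throughput = 105595 bbl/day
Fraction yield = 8.0%
yield = throughput * fraction / 100
yield = 105595 * 8.0 / 100 = 8447.6

8447.6 bbl/day


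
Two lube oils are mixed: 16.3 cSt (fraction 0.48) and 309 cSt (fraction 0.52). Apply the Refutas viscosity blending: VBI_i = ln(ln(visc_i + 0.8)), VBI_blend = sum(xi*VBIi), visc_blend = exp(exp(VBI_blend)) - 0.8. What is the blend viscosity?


Refutas method: VBN_i = 14.534*ln(ln(visc_i + 0.8)) + 10.975, blended linearly by mass fraction; since VBN is linear in VBI_i = ln(ln(visc_i + 0.8)) and the fractions sum to 1, blend VBI directly: visc = exp(exp(VBI_blend)) - 0.8
VBI_1 = ln(ln(16.3 + 0.8)) = 1.04348
VBI_2 = ln(ln(309 + 0.8)) = 1.74675
VBI_blend = 0.48 * 1.04348 + 0.52 * 1.74675 = 1.40918
visc_blend = exp(exp(1.40918)) - 0.8 = 59.10

59.10 cSt


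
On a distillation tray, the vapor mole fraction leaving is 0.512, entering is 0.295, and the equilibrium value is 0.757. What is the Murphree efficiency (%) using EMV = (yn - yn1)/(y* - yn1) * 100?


Murphree vapor efficiency: EMV = (y_n - y_(n-1)) / (y*_n - y_(n-1)) * 100
EMV = (0.512 - 0.295) / (0.757 - 0.295) * 100 = 0.217 / 0.462 * 100 = 46.97

46.97 %


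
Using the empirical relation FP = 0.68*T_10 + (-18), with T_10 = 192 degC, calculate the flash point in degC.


FP = 0.68 * 192 + (-18) = 112.56

112.56 degC


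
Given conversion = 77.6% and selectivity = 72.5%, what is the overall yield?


Overall yield = conversion (%) * selectivity (%) / 100
Conversion = 77.6%, Selectivity = 72.5%
Y = 77.6 * 72.5 / 100
= 56.26 %

56.26 %


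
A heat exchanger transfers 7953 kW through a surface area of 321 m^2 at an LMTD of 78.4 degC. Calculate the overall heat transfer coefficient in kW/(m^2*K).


From Q = U*A*LMTD, U = Q / (A * LMTD)
U = 7953 / (321 * 78.4) = 7953 / 25166.4 = 0.3160

0.3160 kW/(m^2*K)


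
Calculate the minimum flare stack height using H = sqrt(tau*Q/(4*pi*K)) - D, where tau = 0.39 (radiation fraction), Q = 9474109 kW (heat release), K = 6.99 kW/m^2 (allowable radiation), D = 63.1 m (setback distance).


tau*Q/(4*pi*K) = 0.39 * 9474109 / (4 * pi * 6.99) = 42064.5
sqrt(42064.5) = 205.096
H = 205.096 - 63.1 = 142.0

142.0 m


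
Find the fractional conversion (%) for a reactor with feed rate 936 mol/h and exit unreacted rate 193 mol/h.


X = (F_in - F_out) / F_in * 100
Moles reacted = 936 - 193 = 743
X = 743 / 936 * 100
= 0.7938 * 100
= 79.38 %

79.38 %


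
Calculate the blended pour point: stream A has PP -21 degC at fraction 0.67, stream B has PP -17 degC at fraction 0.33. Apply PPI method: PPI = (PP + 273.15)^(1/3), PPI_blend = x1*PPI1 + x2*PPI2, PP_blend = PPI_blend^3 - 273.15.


PPI_1 = (-21 + 273.15)^(1/3) = 6.317613
PPI_2 = (-17 + 273.15)^(1/3) = 6.350844
PPI_blend = 0.67 * 6.317613 + 0.33 * 6.350844 = 6.328579
PP_blend = 6.328579^3 - 273.15 = 253.4654 - 273.15 = -19.68

-19.68 degC


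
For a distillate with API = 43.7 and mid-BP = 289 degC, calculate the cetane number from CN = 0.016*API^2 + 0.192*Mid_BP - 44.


CN = 0.016 * 43.7^2 + 0.192 * 289 - 44
CN = 30.55504 + 55.488 - 44 = 42.04304

42.04304


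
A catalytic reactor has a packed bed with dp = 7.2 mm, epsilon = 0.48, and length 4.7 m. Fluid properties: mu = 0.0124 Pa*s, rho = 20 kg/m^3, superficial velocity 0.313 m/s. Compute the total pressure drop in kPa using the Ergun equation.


dp = 7.2 mm = 0.0072 m
Viscous term = 150*0.0124*0.313*(1-0.48)^2 / (0.0072^2*0.48^3) = 27458.4
Inertial term = 1.75*20*0.313^2*(1-0.48) / (0.0072*0.48^3) = 2239.26
dP/L = 27458.4 + 2239.26 = 29697.7 Pa/m
dP = 29697.7 * 4.7 / 1000 = 139.6 kPa

139.6 kPa


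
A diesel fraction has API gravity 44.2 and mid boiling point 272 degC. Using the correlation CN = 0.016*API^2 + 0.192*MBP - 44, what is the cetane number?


CN = 0.016 * 44.2^2 + 0.192 * 272 - 44
CN = 31.25824 + 52.224 - 44 = 39.48224

39.48224


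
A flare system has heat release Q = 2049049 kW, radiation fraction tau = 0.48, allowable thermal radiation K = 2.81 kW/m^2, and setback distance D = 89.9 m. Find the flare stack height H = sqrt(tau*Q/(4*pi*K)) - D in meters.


tau*Q/(4*pi*K) = 0.48 * 2049049 / (4 * pi * 2.81) = 27853.3
sqrt(27853.3) = 166.893
H = 166.893 - 89.9 = 76.99

76.99 m


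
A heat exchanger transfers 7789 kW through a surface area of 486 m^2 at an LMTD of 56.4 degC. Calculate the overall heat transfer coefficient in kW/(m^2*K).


From Q = U*A*LMTD, U = Q / (A * LMTD)
U = 7789 / (486 * 56.4) = 7789 / 27410.4 = 0.2842

0.2842 kW/(m^2*K)


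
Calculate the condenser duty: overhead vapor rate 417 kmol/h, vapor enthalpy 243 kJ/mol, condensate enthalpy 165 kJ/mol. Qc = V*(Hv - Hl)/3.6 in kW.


Qc = 417 * (243 - 165) / 3.6 = 417 * 78 / 3.6 = 9035

9035 kW


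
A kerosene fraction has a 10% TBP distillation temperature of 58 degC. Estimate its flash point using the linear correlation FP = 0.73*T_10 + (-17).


FP = 0.73 * 58 + (-17) = 25.34

25.34 degC


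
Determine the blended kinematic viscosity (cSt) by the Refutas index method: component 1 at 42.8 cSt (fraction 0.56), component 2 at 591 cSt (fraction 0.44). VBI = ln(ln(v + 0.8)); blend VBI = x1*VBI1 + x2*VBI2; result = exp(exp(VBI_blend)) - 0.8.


Refutas method: VBN_i = 14.534*ln(ln(visc_i + 0.8)) + 10.975, blended linearly by mass fraction; since VBN is linear in VBI_i = ln(ln(visc_i + 0.8)) and the fractions sum to 1, blend VBI directly: visc = exp(exp(VBI_blend)) - 0.8
VBI_1 = ln(ln(42.8 + 0.8)) = 1.32842
VBI_2 = ln(ln(591 + 0.8)) = 1.85366
VBI_blend = 0.56 * 1.32842 + 0.44 * 1.85366 = 1.55953
visc_blend = exp(exp(1.55953)) - 0.8 = 115.5

115.5 cSt


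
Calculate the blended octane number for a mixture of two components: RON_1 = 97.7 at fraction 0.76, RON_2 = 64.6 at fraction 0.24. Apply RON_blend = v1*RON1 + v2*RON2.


Linear blending: RON_blend = sum(vi * RONi)
Contribution 1: 0.76 * 97.7 = 74.252
Contribution 2: 0.24 * 64.6 = 15.504
RON_blend = 74.252 + 15.504 = 89.756

89.756


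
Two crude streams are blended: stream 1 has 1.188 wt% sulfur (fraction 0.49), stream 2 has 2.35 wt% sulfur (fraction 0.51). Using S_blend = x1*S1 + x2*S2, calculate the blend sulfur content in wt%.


Linear sulfur blending: S_blend = x1*S1 + x2*S2
Contribution 1: 0.49 * 1.188 = 0.58212 wt%
Contribution 2: 0.51 * 2.35 = 1.1985 wt%
S_blend = 0.58212 + 1.1985 = 1.78062

1.78062 wt%


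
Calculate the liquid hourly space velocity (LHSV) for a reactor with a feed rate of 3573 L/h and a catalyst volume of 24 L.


LHSV = volumetric feed rate / catalyst volume
= 3573 L/h / 24 L
= 148.9 h^-1

148.9 h^-1


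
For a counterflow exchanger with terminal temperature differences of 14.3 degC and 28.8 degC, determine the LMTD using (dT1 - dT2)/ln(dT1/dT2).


LMTD = (dT1 - dT2) / ln(dT1/dT2)
= (14.3 - 28.8) / ln(14.3 / 28.8) = -14.5 / -0.700116 = 20.71

20.71 degC


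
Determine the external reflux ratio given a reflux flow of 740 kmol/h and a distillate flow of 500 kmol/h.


Reflux ratio definition: R = L / D (liquid returned / distillate withdrawn)
L = 740 kmol/h, D = 500 kmol/h
R = 740 / 500 = 1.480

1.480


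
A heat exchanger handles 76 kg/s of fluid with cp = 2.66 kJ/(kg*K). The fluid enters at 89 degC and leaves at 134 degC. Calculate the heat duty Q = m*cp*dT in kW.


Q = m_dot * cp * delta_T
delta_T = 134 - 89 = 45 K
Q = 76 * 2.66 * 45
= 202.16 * 45
= 9097.2 kW

9097.2 kW


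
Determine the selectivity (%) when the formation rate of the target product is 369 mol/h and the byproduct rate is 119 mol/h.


Selectivity = desired / (desired + undesired) * 100
Total products = 369 + 119 = 488 mol/h
S = 369 / 488 * 100
= 0.7561 * 100
= 75.61 %

75.61 %


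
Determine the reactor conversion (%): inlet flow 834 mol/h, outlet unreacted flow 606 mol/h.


X = (F_in - F_out) / F_in * 100
Moles reacted = 834 - 606 = 228
X = 228 / 834 * 100
= 0.2734 * 100
= 27.34 %

27.34 %


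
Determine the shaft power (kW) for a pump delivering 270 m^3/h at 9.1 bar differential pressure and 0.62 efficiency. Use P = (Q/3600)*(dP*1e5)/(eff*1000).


Q = 270 / 3600 = 0.075 m^3/s
P = 0.075 * (9.1 * 1e5) / 0.62 / 1000 = 110.1

110.1 kW


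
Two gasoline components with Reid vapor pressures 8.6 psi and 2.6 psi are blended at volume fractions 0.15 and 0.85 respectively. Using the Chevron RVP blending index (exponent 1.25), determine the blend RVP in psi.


Chevron index: RVP_blend = (sum xi*RVPi^1.25)^(1/1.25)
RVP^1.25 terms: 0.15 * 8.6^1.25 + 0.85 * 2.6^1.25 = 5.0154
RVP_blend = 5.0154^(1/1.25) = 3.633

3.633 psi


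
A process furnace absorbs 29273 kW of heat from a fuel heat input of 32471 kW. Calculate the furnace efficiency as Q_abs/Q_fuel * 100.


Furnace efficiency = Q_absorbed / Q_fuel * 100
= 29273 / 32471 * 100 = 90.15

90.15 %


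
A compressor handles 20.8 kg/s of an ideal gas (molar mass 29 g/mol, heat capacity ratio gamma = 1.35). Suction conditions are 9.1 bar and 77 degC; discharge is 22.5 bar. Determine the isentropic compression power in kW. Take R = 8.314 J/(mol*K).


Isentropic work: W = m*(gamma/(gamma-1))*(R*T1/MW)*((P2/P1)^((gamma-1)/gamma) - 1)
T1 = 77 + 273.15 = 350.15 K
Pressure ratio = 22.5 / 9.1 = 2.47253
Exponent = (1.35 - 1)/1.35 = 0.259259
(P2/P1)^exp - 1 = 2.47253^0.259259 - 1 = 0.264519
W = 20.8 * 1.35 / 0.35 * 8.314 * 350.15 / 29 * 0.264519 = 2130

2130 kW


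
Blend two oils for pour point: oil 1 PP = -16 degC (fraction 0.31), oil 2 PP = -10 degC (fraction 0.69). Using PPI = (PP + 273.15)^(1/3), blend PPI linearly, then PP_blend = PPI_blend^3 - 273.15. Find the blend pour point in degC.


PPI_1 = (-16 + 273.15)^(1/3) = 6.359098
PPI_2 = (-10 + 273.15)^(1/3) = 6.408176
PPI_blend = 0.31 * 6.359098 + 0.69 * 6.408176 = 6.392962
PP_blend = 6.392962^3 - 273.15 = 261.2801 - 273.15 = -11.87

-11.87 degC


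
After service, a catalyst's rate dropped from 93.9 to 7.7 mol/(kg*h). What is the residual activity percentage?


Activity (%) = (rate_used / rate_fresh) * 100
rate_used = 7.7, rate_fresh = 93.9
= (7.7 / 93.9) * 100
= 0.08200 * 100 = 8.200

8.200 %


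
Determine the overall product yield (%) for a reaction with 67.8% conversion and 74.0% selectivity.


Overall yield = conversion (%) * selectivity (%) / 100
Conversion = 67.8%, Selectivity = 74.0%
Y = 67.8 * 74.0 / 100
= 50.172 %

50.172 %


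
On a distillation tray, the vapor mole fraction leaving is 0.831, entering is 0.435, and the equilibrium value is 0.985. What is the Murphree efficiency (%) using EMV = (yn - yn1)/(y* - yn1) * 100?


Murphree vapor efficiency: EMV = (y_n - y_(n-1)) / (y*_n - y_(n-1)) * 100
EMV = (0.831 - 0.435) / (0.985 - 0.435) * 100 = 0.396 / 0.55 * 100 = 72.00

72.00 %


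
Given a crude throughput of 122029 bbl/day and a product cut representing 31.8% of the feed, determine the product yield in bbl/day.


Crude throughput = 122029 bbl/day
Fraction yield = 31.8%
yield = throughput * fraction / 100
yield = 122029 * 31.8 / 100 = 38805.222

38805.222 bbl/day


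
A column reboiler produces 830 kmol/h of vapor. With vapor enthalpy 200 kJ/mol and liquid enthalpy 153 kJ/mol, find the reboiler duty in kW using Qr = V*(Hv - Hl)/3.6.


Qr = 830 * (200 - 153) / 3.6 = 830 * 47 / 3.6 = 10840

10840 kW


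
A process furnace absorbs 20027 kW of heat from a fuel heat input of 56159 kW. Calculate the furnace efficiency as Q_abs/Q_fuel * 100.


Furnace efficiency = Q_absorbed / Q_fuel * 100
= 20027 / 56159 * 100 = 35.66

35.66 %


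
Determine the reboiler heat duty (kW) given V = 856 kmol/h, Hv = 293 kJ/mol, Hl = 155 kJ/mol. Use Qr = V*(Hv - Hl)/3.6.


Qr = 856 * (293 - 155) / 3.6 = 856 * 138 / 3.6 = 32810

32810 kW


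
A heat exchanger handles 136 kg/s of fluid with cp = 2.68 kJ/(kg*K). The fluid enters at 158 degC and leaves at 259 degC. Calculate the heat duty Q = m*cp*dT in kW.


Q = m_dot * cp * delta_T
delta_T = 259 - 158 = 101 K
Q = 136 * 2.68 * 101
= 364.48 * 101
= 36812.48 kW

36812.48 kW


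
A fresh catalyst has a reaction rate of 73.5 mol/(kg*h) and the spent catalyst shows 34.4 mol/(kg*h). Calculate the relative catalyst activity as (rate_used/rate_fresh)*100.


Activity (%) = (rate_used / rate_fresh) * 100
rate_used = 34.4, rate_fresh = 73.5
= (34.4 / 73.5) * 100
= 0.4680 * 100 = 46.80

46.80 %


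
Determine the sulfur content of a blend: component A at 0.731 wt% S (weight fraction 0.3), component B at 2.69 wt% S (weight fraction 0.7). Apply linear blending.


Linear sulfur blending: S_blend = x1*S1 + x2*S2
Contribution 1: 0.3 * 0.731 = 0.2193 wt%
Contribution 2: 0.7 * 2.69 = 1.883 wt%
S_blend = 0.2193 + 1.883 = 2.1023

2.1023 wt%


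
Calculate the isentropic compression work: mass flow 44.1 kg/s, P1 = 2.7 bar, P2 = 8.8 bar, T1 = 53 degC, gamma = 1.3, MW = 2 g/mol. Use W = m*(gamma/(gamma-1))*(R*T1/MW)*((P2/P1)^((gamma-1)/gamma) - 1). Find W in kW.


Isentropic work: W = m*(gamma/(gamma-1))*(R*T1/MW)*((P2/P1)^((gamma-1)/gamma) - 1)
T1 = 53 + 273.15 = 326.15 K
Pressure ratio = 8.8 / 2.7 = 3.25926
Exponent = (1.3 - 1)/1.3 = 0.230769
(P2/P1)^exp - 1 = 3.25926^0.230769 - 1 = 0.313445
W = 44.1 * 1.3 / 0.3 * 8.314 * 326.15 / 2 * 0.313445 = 81210

81210 kW


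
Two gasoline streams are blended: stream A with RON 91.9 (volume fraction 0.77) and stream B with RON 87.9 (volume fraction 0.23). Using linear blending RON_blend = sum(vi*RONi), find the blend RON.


Linear blending: RON_blend = sum(vi * RONi)
Contribution 1: 0.77 * 91.9 = 70.763
Contribution 2: 0.23 * 87.9 = 20.217
RON_blend = 70.763 + 20.217 = 90.98

90.98


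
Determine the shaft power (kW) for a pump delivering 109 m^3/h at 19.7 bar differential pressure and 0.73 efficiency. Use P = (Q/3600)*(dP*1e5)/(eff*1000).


Q = 109 / 3600 = 0.0302778 m^3/s
P = 0.0302778 * (19.7 * 1e5) / 0.73 / 1000 = 81.71

81.71 kW


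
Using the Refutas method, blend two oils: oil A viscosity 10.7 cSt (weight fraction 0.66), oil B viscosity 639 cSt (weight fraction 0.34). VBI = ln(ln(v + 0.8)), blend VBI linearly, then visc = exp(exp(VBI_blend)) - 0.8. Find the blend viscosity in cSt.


Refutas method: VBN_i = 14.534*ln(ln(visc_i + 0.8)) + 10.975, blended linearly by mass fraction; since VBN is linear in VBI_i = ln(ln(visc_i + 0.8)) and the fractions sum to 1, blend VBI directly: visc = exp(exp(VBI_blend)) - 0.8
VBI_1 = ln(ln(10.7 + 0.8)) = 0.892959
VBI_2 = ln(ln(639 + 0.8)) = 1.86581
VBI_blend = 0.66 * 0.892959 + 0.34 * 1.86581 = 1.22373
visc_blend = exp(exp(1.22373)) - 0.8 = 29.16

29.16 cSt


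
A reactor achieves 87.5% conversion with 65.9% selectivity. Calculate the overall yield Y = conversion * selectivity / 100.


Overall yield = conversion (%) * selectivity (%) / 100
Conversion = 87.5%, Selectivity = 65.9%
Y = 87.5 * 65.9 / 100
= 57.6625 %

57.6625 %


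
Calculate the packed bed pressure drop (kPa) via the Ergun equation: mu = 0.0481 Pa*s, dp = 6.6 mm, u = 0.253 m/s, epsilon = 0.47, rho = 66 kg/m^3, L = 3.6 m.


dp = 6.6 mm = 0.0066 m
Viscous term = 150*0.0481*0.253*(1-0.47)^2 / (0.0066^2*0.47^3) = 113378
Inertial term = 1.75*66*0.253^2*(1-0.47) / (0.0066*0.47^3) = 5718.23
dP/L = 113378 + 5718.23 = 119096 Pa/m
dP = 119096 * 3.6 / 1000 = 428.7 kPa

428.7 kPa


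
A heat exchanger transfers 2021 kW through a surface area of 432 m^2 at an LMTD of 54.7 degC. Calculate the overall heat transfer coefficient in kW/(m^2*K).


From Q = U*A*LMTD, U = Q / (A * LMTD)
U = 2021 / (432 * 54.7) = 2021 / 23630.4 = 0.08553

0.08553 kW/(m^2*K)


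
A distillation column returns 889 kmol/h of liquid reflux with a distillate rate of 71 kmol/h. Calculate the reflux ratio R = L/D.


Reflux ratio definition: R = L / D (liquid returned / distillate withdrawn)
L = 889 kmol/h, D = 71 kmol/h
R = 889 / 71 = 12.52

12.52


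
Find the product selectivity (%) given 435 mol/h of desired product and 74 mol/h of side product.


Selectivity = desired / (desired + undesired) * 100
Total products = 435 + 74 = 509 mol/h
S = 435 / 509 * 100
= 0.8546 * 100
= 85.46 %

85.46 %


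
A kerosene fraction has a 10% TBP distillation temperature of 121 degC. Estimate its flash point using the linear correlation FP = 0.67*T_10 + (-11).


FP = 0.67 * 121 + (-11) = 70.07

70.07 degC


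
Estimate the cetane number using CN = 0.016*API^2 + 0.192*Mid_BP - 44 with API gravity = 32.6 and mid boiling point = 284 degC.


CN = 0.016 * 32.6^2 + 0.192 * 284 - 44
CN = 17.00416 + 54.528 - 44 = 27.53216

27.53216


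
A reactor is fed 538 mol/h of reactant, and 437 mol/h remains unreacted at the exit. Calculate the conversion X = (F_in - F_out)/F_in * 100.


X = (F_in - F_out) / F_in * 100
Moles reacted = 538 - 437 = 101
X = 101 / 538 * 100
= 0.1877 * 100
= 18.77 %

18.77 %


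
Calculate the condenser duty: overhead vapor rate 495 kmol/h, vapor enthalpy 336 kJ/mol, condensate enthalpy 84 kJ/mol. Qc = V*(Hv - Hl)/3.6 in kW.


Qc = 495 * (336 - 84) / 3.6 = 495 * 252 / 3.6 = 34650

34650 kW


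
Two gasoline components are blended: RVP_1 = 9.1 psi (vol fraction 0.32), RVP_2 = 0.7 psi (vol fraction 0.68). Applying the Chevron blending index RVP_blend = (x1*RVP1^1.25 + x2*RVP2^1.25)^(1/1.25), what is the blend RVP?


Chevron index: RVP_blend = (sum xi*RVPi^1.25)^(1/1.25)
RVP^1.25 terms: 0.32 * 9.1^1.25 + 0.68 * 0.7^1.25 = 5.49308
RVP_blend = 5.49308^(1/1.25) = 3.907

3.907 psi


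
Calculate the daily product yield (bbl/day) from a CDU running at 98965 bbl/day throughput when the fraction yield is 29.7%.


Crude throughput = 98965 bbl/day
Fraction yield = 29.7%
yield = throughput * fraction / 100
yield = 98965 * 29.7 / 100 = 29392.605

29392.605 bbl/day


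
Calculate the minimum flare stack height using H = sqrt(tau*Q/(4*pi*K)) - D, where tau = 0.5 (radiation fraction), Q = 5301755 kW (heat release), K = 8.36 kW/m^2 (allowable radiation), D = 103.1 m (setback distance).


tau*Q/(4*pi*K) = 0.5 * 5301755 / (4 * pi * 8.36) = 25233.3
sqrt(25233.3) = 158.85
H = 158.85 - 103.1 = 55.75

55.75 m


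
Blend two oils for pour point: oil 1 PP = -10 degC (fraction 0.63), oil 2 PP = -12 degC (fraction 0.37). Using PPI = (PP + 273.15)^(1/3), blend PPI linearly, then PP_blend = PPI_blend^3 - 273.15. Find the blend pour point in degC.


PPI_1 = (-10 + 273.15)^(1/3) = 6.408176
PPI_2 = (-12 + 273.15)^(1/3) = 6.391901
PPI_blend = 0.63 * 6.408176 + 0.37 * 6.391901 = 6.402154
PP_blend = 6.402154^3 - 273.15 = 262.4088 - 273.15 = -10.74

-10.74 degC


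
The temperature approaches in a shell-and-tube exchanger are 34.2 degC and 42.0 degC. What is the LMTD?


LMTD = (dT1 - dT2) / ln(dT1/dT2)
= (34.2 - 42.0) / ln(34.2 / 42.0) = -7.8 / -0.205444 = 37.97

37.97 degC


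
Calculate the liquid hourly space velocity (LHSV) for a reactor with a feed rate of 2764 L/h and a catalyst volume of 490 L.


LHSV = volumetric feed rate / catalyst volume
= 2764 L/h / 490 L
= 5.641 h^-1

5.641 h^-1


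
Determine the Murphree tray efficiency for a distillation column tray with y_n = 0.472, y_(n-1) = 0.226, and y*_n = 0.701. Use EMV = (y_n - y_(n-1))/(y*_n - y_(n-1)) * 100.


Murphree vapor efficiency: EMV = (y_n - y_(n-1)) / (y*_n - y_(n-1)) * 100
EMV = (0.472 - 0.226) / (0.701 - 0.226) * 100 = 0.246 / 0.475 * 100 = 51.79

51.79 %


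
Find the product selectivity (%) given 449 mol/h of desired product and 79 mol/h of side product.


Selectivity = desired / (desired + undesired) * 100
Total products = 449 + 79 = 528 mol/h
S = 449 / 528 * 100
= 0.8504 * 100
= 85.04 %

85.04 %


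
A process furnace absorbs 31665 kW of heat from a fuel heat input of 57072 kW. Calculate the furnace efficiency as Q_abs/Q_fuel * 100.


Furnace efficiency = Q_absorbed / Q_fuel * 100
= 31665 / 57072 * 100 = 55.48

55.48 %


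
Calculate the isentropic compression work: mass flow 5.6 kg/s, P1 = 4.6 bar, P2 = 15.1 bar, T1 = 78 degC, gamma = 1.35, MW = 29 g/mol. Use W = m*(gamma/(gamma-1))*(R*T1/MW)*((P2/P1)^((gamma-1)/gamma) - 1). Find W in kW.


Isentropic work: W = m*(gamma/(gamma-1))*(R*T1/MW)*((P2/P1)^((gamma-1)/gamma) - 1)
T1 = 78 + 273.15 = 351.15 K
Pressure ratio = 15.1 / 4.6 = 3.28261
Exponent = (1.35 - 1)/1.35 = 0.259259
(P2/P1)^exp - 1 = 3.28261^0.259259 - 1 = 0.360926
W = 5.6 * 1.35 / 0.35 * 8.314 * 351.15 / 29 * 0.360926 = 784.8

784.8 kW


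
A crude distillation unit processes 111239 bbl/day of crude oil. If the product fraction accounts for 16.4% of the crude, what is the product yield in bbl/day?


Crude throughput = 111239 bbl/day
Fraction yield = 16.4%
yield = throughput * fraction / 100
yield = 111239 * 16.4 / 100 = 18243.196

18243.196 bbl/day


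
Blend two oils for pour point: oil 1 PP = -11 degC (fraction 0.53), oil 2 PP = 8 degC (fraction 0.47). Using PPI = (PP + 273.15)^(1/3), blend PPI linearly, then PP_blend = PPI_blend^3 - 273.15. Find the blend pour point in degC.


PPI_1 = (-11 + 273.15)^(1/3) = 6.400049
PPI_2 = (8 + 273.15)^(1/3) = 6.551077
PPI_blend = 0.53 * 6.400049 + 0.47 * 6.551077 = 6.471032
PP_blend = 6.471032^3 - 273.15 = 270.9696 - 273.15 = -2.18

-2.18 degC


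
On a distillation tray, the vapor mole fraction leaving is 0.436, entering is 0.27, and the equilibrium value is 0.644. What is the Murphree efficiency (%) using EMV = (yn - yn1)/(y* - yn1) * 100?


Murphree vapor efficiency: EMV = (y_n - y_(n-1)) / (y*_n - y_(n-1)) * 100
EMV = (0.436 - 0.27) / (0.644 - 0.27) * 100 = 0.166 / 0.374 * 100 = 44.39

44.39 %


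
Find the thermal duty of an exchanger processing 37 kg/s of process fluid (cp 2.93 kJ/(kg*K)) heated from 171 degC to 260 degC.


Q = m_dot * cp * delta_T
delta_T = 260 - 171 = 89 K
Q = 37 * 2.93 * 89
= 108.41 * 89
= 9648.49 kW

9648.49 kW


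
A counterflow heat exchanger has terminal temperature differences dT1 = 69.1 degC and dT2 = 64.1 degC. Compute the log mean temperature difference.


LMTD = (dT1 - dT2) / ln(dT1/dT2)
= (69.1 - 64.1) / ln(69.1 / 64.1) = 5 / 0.0751104 = 66.57

66.57 degC


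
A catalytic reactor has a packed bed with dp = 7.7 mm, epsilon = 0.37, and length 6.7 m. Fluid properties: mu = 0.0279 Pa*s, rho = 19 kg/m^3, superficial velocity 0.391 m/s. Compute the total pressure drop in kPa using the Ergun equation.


dp = 7.7 mm = 0.0077 m
Viscous term = 150*0.0279*0.391*(1-0.37)^2 / (0.0077^2*0.37^3) = 216255
Inertial term = 1.75*19*0.391^2*(1-0.37) / (0.0077*0.37^3) = 8210.88
dP/L = 216255 + 8210.88 = 224466 Pa/m
dP = 224466 * 6.7 / 1000 = 1504 kPa

1504 kPa


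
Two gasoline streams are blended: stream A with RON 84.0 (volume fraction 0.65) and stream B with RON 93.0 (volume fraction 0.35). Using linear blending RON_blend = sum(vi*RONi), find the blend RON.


Linear blending: RON_blend = sum(vi * RONi)
Contribution 1: 0.65 * 84.0 = 54.6
Contribution 2: 0.35 * 93.0 = 32.55
RON_blend = 54.6 + 32.55 = 87.15

87.15


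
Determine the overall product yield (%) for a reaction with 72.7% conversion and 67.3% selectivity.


Overall yield = conversion (%) * selectivity (%) / 100
Conversion = 72.7%, Selectivity = 67.3%
Y = 72.7 * 67.3 / 100
= 48.9271 %

48.9271 %


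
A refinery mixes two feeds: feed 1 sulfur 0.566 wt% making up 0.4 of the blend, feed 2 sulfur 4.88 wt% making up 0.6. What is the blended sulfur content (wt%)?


Linear sulfur blending: S_blend = x1*S1 + x2*S2
Contribution 1: 0.4 * 0.566 = 0.2264 wt%
Contribution 2: 0.6 * 4.88 = 2.928 wt%
S_blend = 0.2264 + 2.928 = 3.1544

3.1544 wt%


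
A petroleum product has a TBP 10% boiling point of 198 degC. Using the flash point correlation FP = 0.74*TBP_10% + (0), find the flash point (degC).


FP = 0.74 * 198 + (0) = 146.52

146.52 degC


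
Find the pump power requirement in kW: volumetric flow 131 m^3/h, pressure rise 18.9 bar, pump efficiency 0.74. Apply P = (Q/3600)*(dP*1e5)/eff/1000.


Q = 131 / 3600 = 0.0363889 m^3/s
P = 0.0363889 * (18.9 * 1e5) / 0.74 / 1000 = 92.94

92.94 kW


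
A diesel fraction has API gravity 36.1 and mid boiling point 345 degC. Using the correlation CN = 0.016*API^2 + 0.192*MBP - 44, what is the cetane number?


CN = 0.016 * 36.1^2 + 0.192 * 345 - 44
CN = 20.85136 + 66.24 - 44 = 43.09136

43.09136


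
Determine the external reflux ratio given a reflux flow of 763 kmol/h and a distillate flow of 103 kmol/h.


Reflux ratio definition: R = L / D (liquid returned / distillate withdrawn)
L = 763 kmol/h, D = 103 kmol/h
R = 763 / 103 = 7.408

7.408


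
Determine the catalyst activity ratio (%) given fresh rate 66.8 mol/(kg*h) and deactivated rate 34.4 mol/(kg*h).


Activity (%) = (rate_used / rate_fresh) * 100
rate_used = 34.4, rate_fresh = 66.8
= (34.4 / 66.8) * 100
= 0.5150 * 100 = 51.50

51.50 %


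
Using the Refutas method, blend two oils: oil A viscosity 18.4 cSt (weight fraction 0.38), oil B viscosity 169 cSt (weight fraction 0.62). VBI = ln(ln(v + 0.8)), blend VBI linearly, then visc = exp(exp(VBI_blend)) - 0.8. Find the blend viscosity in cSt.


Refutas method: VBN_i = 14.534*ln(ln(visc_i + 0.8)) + 10.975, blended linearly by mass fraction; since VBN is linear in VBI_i = ln(ln(visc_i + 0.8)) and the fractions sum to 1, blend VBI directly: visc = exp(exp(VBI_blend)) - 0.8
VBI_1 = ln(ln(18.4 + 0.8)) = 1.08347
VBI_2 = ln(ln(169 + 0.8)) = 1.63601
VBI_blend = 0.38 * 1.08347 + 0.62 * 1.63601 = 1.42604
visc_blend = exp(exp(1.42604)) - 0.8 = 63.41

63.41 cSt


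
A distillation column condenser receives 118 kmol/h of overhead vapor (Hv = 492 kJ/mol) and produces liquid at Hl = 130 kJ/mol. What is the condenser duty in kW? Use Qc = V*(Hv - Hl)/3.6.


Qc = 118 * (492 - 130) / 3.6 = 118 * 362 / 3.6 = 11870

11870 kW


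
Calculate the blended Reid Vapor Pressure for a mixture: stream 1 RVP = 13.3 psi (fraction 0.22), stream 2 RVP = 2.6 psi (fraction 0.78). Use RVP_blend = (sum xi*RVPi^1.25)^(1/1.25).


Chevron index: RVP_blend = (sum xi*RVPi^1.25)^(1/1.25)
RVP^1.25 terms: 0.22 * 13.3^1.25 + 0.78 * 2.6^1.25 = 8.16296
RVP_blend = 8.16296^(1/1.25) = 5.364

5.364 psi


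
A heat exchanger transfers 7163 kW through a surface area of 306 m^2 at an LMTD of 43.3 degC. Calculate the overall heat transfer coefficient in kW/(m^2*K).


From Q = U*A*LMTD, U = Q / (A * LMTD)
U = 7163 / (306 * 43.3) = 7163 / 13249.8 = 0.5406

0.5406 kW/(m^2*K)


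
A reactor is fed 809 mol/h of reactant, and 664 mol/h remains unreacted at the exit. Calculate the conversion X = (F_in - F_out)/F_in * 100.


X = (F_in - F_out) / F_in * 100
Moles reacted = 809 - 664 = 145
X = 145 / 809 * 100
= 0.1792 * 100
= 17.92 %

17.92 %


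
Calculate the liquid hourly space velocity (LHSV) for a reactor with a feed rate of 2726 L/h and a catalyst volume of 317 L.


LHSV = volumetric feed rate / catalyst volume
= 2726 L/h / 317 L
= 8.599 h^-1

8.599 h^-1


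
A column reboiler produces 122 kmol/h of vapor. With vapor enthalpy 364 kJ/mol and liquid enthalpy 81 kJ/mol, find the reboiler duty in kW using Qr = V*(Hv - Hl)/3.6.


Qr = 122 * (364 - 81) / 3.6 = 122 * 283 / 3.6 = 9591

9591 kW


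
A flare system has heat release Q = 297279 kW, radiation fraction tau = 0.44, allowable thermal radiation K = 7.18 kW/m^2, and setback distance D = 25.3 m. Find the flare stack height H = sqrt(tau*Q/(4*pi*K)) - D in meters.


tau*Q/(4*pi*K) = 0.44 * 297279 / (4 * pi * 7.18) = 1449.71
sqrt(1449.71) = 38.0751
H = 38.0751 - 25.3 = 12.78

12.78 m


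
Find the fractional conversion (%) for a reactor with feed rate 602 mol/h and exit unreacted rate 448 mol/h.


X = (F_in - F_out) / F_in * 100
Moles reacted = 602 - 448 = 154
X = 154 / 602 * 100
= 0.2558 * 100
= 25.58 %

25.58 %


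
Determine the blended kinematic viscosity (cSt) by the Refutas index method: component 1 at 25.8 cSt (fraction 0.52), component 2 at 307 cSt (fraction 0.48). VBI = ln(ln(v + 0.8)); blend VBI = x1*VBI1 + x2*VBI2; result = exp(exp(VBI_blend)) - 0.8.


Refutas method: VBN_i = 14.534*ln(ln(visc_i + 0.8)) + 10.975, blended linearly by mass fraction; since VBN is linear in VBI_i = ln(ln(visc_i + 0.8)) and the fractions sum to 1, blend VBI directly: visc = exp(exp(VBI_blend)) - 0.8
VBI_1 = ln(ln(25.8 + 0.8)) = 1.18812
VBI_2 = ln(ln(307 + 0.8)) = 1.74562
VBI_blend = 0.52 * 1.18812 + 0.48 * 1.74562 = 1.45572
visc_blend = exp(exp(1.45572)) - 0.8 = 71.99

71.99 cSt


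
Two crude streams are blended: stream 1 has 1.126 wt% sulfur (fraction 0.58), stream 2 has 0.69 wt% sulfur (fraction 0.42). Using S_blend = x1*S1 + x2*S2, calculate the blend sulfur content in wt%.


Linear sulfur blending: S_blend = x1*S1 + x2*S2
Contribution 1: 0.58 * 1.126 = 0.65308 wt%
Contribution 2: 0.42 * 0.69 = 0.2898 wt%
S_blend = 0.65308 + 0.2898 = 0.94288

0.94288 wt%


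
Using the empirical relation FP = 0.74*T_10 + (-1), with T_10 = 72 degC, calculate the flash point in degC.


FP = 0.74 * 72 + (-1) = 52.28

52.28 degC


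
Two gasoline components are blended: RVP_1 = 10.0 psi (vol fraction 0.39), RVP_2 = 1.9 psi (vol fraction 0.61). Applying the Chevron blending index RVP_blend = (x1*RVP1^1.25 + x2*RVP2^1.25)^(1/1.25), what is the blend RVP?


Chevron index: RVP_blend = (sum xi*RVPi^1.25)^(1/1.25)
RVP^1.25 terms: 0.39 * 10.0^1.25 + 0.61 * 1.9^1.25 = 8.29602
RVP_blend = 8.29602^(1/1.25) = 5.434

5.434 psi


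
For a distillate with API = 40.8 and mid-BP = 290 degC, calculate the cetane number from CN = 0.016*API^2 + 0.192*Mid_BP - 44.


CN = 0.016 * 40.8^2 + 0.192 * 290 - 44
CN = 26.63424 + 55.68 - 44 = 38.31424

38.31424


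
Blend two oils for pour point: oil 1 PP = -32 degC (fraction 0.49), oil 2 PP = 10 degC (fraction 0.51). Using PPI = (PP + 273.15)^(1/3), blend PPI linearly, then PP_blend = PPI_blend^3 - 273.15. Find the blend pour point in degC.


PPI_1 = (-32 + 273.15)^(1/3) = 6.224375
PPI_2 = (10 + 273.15)^(1/3) = 6.566574
PPI_blend = 0.49 * 6.224375 + 0.51 * 6.566574 = 6.398896
PP_blend = 6.398896^3 - 273.15 = 262.0084 - 273.15 = -11.14

-11.14 degC


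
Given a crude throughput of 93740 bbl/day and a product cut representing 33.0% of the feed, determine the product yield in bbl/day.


Crude throughput = 93740 bbl/day
Fraction yield = 33.0%
yield = throughput * fraction / 100
yield = 93740 * 33.0 / 100 = 30934.2

30934.2 bbl/day


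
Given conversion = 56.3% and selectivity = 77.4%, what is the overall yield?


Overall yield = conversion (%) * selectivity (%) / 100
Conversion = 56.3%, Selectivity = 77.4%
Y = 56.3 * 77.4 / 100
= 43.5762 %

43.5762 %


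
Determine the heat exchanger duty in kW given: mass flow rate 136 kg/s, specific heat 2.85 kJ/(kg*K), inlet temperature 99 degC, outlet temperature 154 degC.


Q = m_dot * cp * delta_T
delta_T = 154 - 99 = 55 K
Q = 136 * 2.85 * 55
= 387.6 * 55
= 21318 kW

21318 kW


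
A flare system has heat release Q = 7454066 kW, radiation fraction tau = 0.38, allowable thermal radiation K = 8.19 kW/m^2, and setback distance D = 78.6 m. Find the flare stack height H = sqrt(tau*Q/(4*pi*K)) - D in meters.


tau*Q/(4*pi*K) = 0.38 * 7454066 / (4 * pi * 8.19) = 27522.2
sqrt(27522.2) = 165.898
H = 165.898 - 78.6 = 87.30

87.30 m


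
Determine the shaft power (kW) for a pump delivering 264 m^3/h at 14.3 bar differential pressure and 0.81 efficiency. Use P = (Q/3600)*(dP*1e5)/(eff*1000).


Q = 264 / 3600 = 0.0733333 m^3/s
P = 0.0733333 * (14.3 * 1e5) / 0.81 / 1000 = 129.5

129.5 kW


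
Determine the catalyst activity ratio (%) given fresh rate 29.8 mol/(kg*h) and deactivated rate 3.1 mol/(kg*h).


Activity (%) = (rate_used / rate_fresh) * 100
rate_used = 3.1, rate_fresh = 29.8
= (3.1 / 29.8) * 100
= 0.1040 * 100 = 10.40

10.40 %
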